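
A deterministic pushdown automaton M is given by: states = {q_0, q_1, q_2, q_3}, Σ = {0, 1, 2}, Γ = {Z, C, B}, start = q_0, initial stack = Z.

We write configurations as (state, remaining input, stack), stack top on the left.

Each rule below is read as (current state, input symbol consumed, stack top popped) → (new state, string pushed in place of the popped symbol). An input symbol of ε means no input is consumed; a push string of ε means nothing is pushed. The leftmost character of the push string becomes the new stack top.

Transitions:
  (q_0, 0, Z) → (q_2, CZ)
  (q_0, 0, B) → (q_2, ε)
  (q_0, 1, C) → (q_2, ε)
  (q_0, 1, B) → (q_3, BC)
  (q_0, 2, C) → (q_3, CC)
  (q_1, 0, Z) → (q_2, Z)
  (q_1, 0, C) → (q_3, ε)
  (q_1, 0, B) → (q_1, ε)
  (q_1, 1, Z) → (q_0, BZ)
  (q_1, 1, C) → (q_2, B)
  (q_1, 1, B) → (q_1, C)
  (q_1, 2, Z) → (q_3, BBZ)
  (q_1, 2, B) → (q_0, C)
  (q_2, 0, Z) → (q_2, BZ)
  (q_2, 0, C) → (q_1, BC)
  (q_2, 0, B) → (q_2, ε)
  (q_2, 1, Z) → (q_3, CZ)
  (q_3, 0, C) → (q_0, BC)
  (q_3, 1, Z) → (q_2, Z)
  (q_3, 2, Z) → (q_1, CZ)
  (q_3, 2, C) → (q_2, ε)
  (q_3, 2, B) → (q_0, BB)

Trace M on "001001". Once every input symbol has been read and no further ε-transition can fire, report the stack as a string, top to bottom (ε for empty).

BCCZ

(q_0, 001001, Z) ⊢ (q_2, 01001, CZ) ⊢ (q_1, 1001, BCZ) ⊢ (q_1, 001, CCZ) ⊢ (q_3, 01, CZ) ⊢ (q_0, 1, BCZ) ⊢ (q_3, ε, BCCZ)
All input consumed in state q_3 with stack BCCZ.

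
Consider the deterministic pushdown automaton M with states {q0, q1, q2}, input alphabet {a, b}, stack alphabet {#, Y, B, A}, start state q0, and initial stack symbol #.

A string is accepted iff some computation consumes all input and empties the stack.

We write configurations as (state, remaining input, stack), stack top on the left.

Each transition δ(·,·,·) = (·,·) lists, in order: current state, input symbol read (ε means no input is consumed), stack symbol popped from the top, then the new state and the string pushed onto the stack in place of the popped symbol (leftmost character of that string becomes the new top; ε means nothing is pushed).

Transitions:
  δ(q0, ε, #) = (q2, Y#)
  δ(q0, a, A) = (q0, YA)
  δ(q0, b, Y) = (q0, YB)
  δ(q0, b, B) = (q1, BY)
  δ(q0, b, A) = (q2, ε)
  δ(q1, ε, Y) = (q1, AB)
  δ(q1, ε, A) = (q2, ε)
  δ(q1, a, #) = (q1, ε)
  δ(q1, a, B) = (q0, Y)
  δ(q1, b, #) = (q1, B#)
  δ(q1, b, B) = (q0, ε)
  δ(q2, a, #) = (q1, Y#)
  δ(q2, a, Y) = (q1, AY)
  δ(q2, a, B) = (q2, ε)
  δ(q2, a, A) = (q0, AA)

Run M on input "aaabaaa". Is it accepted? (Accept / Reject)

(q0, aaabaaa, #)
  ε-move, top #: go to q2, push Y# → (q2, aaabaaa, Y#)
  read a, top Y: go to q1, push AY → (q1, aabaaa, AY#)
  ε-move, top A: go to q2, push ε → (q2, aabaaa, Y#)
  read a, top Y: go to q1, push AY → (q1, abaaa, AY#)
  ε-move, top A: go to q2, push ε → (q2, abaaa, Y#)
  read a, top Y: go to q1, push AY → (q1, baaa, AY#)
  ε-move, top A: go to q2, push ε → (q2, baaa, Y#)
No transition applies at (q2, baaa, Y#); input not fully consumed.

Reject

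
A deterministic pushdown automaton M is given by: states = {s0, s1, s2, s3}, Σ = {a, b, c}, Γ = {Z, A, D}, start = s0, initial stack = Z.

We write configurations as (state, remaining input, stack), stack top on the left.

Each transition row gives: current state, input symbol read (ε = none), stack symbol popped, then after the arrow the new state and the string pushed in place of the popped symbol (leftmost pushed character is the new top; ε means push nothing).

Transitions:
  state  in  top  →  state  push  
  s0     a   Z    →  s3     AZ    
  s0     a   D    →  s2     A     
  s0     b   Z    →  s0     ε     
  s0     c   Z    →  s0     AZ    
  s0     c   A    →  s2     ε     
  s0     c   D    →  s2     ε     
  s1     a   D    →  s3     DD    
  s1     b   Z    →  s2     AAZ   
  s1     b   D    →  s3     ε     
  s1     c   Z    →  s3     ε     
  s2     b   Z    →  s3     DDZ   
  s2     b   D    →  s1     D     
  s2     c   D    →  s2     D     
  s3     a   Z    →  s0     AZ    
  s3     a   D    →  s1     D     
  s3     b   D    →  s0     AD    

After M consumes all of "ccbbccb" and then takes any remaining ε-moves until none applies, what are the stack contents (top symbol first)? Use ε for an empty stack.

DDZ

(s0, ccbbccb, Z) ⊢ (s0, cbbccb, AZ) ⊢ (s2, bbccb, Z) ⊢ (s3, bccb, DDZ) ⊢ (s0, ccb, ADDZ) ⊢ (s2, cb, DDZ) ⊢ (s2, b, DDZ) ⊢ (s1, ε, DDZ)
All input consumed in state s1 with stack DDZ.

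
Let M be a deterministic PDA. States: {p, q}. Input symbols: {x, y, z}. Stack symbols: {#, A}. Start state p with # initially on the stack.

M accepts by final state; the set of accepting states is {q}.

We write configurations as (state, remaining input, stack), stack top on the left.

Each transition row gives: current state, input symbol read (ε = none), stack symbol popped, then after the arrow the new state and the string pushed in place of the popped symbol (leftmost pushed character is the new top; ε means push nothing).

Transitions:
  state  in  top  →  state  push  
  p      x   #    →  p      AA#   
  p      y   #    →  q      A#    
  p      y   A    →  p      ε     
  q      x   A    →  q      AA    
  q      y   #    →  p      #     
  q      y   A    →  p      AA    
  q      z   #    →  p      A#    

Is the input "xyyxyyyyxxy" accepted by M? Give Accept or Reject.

(p, xyyxyyyyxxy, #)
  read x, top #: go to p, push AA# → (p, yyxyyyyxxy, AA#)
  read y, top A: go to p, push ε → (p, yxyyyyxxy, A#)
  read y, top A: go to p, push ε → (p, xyyyyxxy, #)
  read x, top #: go to p, push AA# → (p, yyyyxxy, AA#)
  read y, top A: go to p, push ε → (p, yyyxxy, A#)
  read y, top A: go to p, push ε → (p, yyxxy, #)
  read y, top #: go to q, push A# → (q, yxxy, A#)
  read y, top A: go to p, push AA → (p, xxy, AA#)
No transition applies at (p, xxy, AA#); input not fully consumed.

Reject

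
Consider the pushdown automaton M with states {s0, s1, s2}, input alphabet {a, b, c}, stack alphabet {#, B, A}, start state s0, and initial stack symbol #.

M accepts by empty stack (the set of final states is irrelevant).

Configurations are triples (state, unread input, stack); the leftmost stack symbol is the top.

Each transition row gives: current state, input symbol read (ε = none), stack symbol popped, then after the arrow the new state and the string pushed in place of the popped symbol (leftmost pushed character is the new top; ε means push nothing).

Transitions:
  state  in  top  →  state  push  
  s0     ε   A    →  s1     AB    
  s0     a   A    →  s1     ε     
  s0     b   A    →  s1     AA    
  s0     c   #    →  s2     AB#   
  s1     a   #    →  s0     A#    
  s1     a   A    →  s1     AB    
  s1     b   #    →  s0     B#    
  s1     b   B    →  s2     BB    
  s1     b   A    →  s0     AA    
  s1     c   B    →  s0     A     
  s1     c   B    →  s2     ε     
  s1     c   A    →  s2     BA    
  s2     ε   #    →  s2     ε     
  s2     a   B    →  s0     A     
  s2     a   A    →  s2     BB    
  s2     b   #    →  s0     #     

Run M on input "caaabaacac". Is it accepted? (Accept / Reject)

One accepting computation: (s0, caaabaacac, #) ⊢ (s2, aaabaacac, AB#) ⊢ (s2, aabaacac, BBB#) ⊢ (s0, abaacac, ABB#) ⊢ (s1, baacac, BB#) ⊢ (s2, aacac, BBB#) ⊢ (s0, acac, ABB#) ⊢ (s1, cac, BB#) ⊢ (s0, ac, AB#) ⊢ (s1, c, B#) ⊢ (s2, ε, #) ⊢ (s2, ε, ε)
All input consumed and the stack is empty.

Accept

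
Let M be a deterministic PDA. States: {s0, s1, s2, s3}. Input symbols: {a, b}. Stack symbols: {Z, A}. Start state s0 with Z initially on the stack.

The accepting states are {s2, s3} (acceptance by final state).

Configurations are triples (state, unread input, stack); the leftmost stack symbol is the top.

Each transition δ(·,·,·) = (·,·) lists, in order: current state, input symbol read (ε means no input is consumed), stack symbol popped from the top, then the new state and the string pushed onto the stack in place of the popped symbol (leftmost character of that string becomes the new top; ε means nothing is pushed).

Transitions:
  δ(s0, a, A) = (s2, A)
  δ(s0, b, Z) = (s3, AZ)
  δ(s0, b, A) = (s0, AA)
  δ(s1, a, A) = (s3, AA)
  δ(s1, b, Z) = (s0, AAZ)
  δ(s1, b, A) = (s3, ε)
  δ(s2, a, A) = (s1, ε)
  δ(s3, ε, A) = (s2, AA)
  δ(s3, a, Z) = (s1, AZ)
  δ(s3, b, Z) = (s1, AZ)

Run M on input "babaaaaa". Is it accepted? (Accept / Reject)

(s0, babaaaaa, Z)
  read b, top Z: go to s3, push AZ → (s3, abaaaaa, AZ)
  ε-move, top A: go to s2, push AA → (s2, abaaaaa, AAZ)
  read a, top A: go to s1, push ε → (s1, baaaaa, AZ)
  read b, top A: go to s3, push ε → (s3, aaaaa, Z)
  read a, top Z: go to s1, push AZ → (s1, aaaa, AZ)
  read a, top A: go to s3, push AA → (s3, aaa, AAZ)
  ε-move, top A: go to s2, push AA → (s2, aaa, AAAZ)
  read a, top A: go to s1, push ε → (s1, aa, AAZ)
  read a, top A: go to s3, push AA → (s3, a, AAAZ)
  ε-move, top A: go to s2, push AA → (s2, a, AAAAZ)
  read a, top A: go to s1, push ε → (s1, ε, AAAZ)
All input consumed; state s1 ∉ F and no further ε-move applies.

Reject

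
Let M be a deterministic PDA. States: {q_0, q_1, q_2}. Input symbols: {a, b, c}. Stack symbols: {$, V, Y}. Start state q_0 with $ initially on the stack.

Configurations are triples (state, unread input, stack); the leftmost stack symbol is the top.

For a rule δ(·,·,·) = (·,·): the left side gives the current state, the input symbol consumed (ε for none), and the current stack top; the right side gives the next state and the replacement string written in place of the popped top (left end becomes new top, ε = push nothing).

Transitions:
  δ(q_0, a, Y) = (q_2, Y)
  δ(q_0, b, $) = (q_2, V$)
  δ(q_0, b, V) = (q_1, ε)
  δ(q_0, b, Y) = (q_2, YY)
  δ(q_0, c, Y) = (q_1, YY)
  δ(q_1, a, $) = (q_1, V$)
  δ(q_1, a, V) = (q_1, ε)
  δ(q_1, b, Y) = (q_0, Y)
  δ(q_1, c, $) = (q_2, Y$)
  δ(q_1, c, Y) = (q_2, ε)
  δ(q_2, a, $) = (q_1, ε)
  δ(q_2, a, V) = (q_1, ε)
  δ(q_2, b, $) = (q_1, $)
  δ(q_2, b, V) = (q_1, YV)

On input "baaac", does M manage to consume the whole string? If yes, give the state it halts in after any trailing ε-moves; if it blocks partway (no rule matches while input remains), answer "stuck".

q_2

(q_0, baaac, $)
  read b, top $: go to q_2, push V$ → (q_2, aaac, V$)
  read a, top V: go to q_1, push ε → (q_1, aac, $)
  read a, top $: go to q_1, push V$ → (q_1, ac, V$)
  read a, top V: go to q_1, push ε → (q_1, c, $)
  read c, top $: go to q_2, push Y$ → (q_2, ε, Y$)
All input consumed; M is in state q_2.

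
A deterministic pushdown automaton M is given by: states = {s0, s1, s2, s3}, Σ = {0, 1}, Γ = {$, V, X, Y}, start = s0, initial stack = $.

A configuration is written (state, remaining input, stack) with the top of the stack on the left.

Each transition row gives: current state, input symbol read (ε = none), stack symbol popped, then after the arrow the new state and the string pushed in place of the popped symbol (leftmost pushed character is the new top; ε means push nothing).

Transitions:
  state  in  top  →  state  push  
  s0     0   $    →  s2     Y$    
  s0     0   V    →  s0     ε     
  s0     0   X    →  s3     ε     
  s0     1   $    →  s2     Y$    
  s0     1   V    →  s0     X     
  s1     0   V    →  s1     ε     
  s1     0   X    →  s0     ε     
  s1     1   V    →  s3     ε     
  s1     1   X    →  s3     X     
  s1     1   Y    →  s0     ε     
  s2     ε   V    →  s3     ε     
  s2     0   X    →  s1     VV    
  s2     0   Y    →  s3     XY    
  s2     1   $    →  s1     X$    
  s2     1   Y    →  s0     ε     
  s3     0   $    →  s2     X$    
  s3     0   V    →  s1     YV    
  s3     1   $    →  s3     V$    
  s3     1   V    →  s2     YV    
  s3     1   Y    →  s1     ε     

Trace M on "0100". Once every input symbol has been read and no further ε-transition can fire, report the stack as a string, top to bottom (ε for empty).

(s0, 0100, $)
  read 0, top $: go to s2, push Y$ → (s2, 100, Y$)
  read 1, top Y: go to s0, push ε → (s0, 00, $)
  read 0, top $: go to s2, push Y$ → (s2, 0, Y$)
  read 0, top Y: go to s3, push XY → (s3, ε, XY$)
All input consumed in state s3 with stack XY$.

XY$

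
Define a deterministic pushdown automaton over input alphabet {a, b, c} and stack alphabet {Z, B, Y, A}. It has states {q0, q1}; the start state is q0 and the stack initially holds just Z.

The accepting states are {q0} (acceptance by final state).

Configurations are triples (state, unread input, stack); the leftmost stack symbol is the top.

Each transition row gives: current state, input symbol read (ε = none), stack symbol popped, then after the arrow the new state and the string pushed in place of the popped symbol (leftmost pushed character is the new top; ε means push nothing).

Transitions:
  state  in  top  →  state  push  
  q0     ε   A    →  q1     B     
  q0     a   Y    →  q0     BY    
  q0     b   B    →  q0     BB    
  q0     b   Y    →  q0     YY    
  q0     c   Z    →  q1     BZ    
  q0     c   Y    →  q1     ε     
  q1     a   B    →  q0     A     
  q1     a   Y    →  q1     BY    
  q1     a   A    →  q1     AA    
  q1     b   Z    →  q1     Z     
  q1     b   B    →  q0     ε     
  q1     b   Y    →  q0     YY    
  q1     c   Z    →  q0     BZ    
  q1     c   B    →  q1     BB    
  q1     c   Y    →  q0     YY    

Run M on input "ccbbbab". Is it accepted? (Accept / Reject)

Reject

(q0, ccbbbab, Z) ⊢ (q1, cbbbab, BZ) ⊢ (q1, bbbab, BBZ) ⊢ (q0, bbab, BZ) ⊢ (q0, bab, BBZ) ⊢ (q0, ab, BBBZ)
No transition applies at (q0, ab, BBBZ); input not fully consumed.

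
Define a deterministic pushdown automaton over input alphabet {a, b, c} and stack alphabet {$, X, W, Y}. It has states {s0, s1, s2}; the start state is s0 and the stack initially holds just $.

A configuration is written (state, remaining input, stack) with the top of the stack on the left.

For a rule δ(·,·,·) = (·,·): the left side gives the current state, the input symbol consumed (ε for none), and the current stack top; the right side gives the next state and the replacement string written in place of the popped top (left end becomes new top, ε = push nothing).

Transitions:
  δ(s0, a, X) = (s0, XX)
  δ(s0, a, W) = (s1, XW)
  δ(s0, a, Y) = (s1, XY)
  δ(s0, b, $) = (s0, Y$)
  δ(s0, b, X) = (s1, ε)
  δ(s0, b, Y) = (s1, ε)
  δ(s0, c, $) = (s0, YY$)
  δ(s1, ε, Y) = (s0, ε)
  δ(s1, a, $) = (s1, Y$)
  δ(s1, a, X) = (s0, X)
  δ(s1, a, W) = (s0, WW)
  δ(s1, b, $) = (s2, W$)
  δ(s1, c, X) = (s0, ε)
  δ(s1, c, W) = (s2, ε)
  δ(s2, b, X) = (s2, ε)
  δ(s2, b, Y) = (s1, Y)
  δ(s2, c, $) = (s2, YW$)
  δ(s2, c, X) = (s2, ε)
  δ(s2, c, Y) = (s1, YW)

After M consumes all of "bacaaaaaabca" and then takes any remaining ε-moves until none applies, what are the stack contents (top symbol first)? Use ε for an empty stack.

(s0, bacaaaaaabca, $)
  read b, top $: go to s0, push Y$ → (s0, acaaaaaabca, Y$)
  read a, top Y: go to s1, push XY → (s1, caaaaaabca, XY$)
  read c, top X: go to s0, push ε → (s0, aaaaaabca, Y$)
  read a, top Y: go to s1, push XY → (s1, aaaaabca, XY$)
  read a, top X: go to s0, push X → (s0, aaaabca, XY$)
  read a, top X: go to s0, push XX → (s0, aaabca, XXY$)
  read a, top X: go to s0, push XX → (s0, aabca, XXXY$)
  read a, top X: go to s0, push XX → (s0, abca, XXXXY$)
  read a, top X: go to s0, push XX → (s0, bca, XXXXXY$)
  read b, top X: go to s1, push ε → (s1, ca, XXXXY$)
  read c, top X: go to s0, push ε → (s0, a, XXXY$)
  read a, top X: go to s0, push XX → (s0, ε, XXXXY$)
All input consumed in state s0 with stack XXXXY$.

XXXXY$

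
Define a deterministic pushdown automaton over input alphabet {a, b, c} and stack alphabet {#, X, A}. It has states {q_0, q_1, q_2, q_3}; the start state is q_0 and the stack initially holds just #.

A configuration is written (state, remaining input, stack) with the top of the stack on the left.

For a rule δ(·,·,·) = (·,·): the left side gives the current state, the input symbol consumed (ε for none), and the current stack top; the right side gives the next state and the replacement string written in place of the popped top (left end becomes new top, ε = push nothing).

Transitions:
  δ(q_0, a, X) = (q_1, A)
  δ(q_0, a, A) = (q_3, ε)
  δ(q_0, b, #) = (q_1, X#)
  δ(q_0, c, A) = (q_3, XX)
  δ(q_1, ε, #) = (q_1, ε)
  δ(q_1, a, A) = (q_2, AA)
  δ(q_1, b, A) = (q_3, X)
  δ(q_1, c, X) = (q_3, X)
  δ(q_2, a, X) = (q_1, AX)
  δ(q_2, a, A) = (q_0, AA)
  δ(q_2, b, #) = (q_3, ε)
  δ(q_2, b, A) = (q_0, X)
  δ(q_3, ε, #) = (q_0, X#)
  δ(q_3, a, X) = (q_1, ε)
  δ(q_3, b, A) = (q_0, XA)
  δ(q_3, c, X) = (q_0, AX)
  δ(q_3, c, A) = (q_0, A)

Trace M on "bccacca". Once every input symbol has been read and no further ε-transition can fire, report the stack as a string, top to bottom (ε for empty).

XX#

(q_0, bccacca, #)
  read b, top #: go to q_1, push X# → (q_1, ccacca, X#)
  read c, top X: go to q_3, push X → (q_3, cacca, X#)
  read c, top X: go to q_0, push AX → (q_0, acca, AX#)
  read a, top A: go to q_3, push ε → (q_3, cca, X#)
  read c, top X: go to q_0, push AX → (q_0, ca, AX#)
  read c, top A: go to q_3, push XX → (q_3, a, XXX#)
  read a, top X: go to q_1, push ε → (q_1, ε, XX#)
All input consumed in state q_1 with stack XX#.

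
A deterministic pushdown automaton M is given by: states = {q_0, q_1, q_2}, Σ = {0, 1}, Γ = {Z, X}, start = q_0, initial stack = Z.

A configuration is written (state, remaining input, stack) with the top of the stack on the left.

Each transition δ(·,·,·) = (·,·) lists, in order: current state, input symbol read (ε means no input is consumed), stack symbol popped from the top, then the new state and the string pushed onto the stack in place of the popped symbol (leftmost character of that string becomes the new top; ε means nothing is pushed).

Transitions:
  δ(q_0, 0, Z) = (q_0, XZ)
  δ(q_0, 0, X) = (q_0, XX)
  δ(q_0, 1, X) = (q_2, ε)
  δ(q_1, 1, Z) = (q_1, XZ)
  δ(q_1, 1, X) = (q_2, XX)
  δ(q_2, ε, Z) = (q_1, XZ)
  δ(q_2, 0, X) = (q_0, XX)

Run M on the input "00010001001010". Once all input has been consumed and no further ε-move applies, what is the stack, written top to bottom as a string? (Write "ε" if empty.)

(q_0, 00010001001010, Z)
  read 0, top Z: go to q_0, push XZ → (q_0, 0010001001010, XZ)
  read 0, top X: go to q_0, push XX → (q_0, 010001001010, XXZ)
  read 0, top X: go to q_0, push XX → (q_0, 10001001010, XXXZ)
  read 1, top X: go to q_2, push ε → (q_2, 0001001010, XXZ)
  read 0, top X: go to q_0, push XX → (q_0, 001001010, XXXZ)
  read 0, top X: go to q_0, push XX → (q_0, 01001010, XXXXZ)
  read 0, top X: go to q_0, push XX → (q_0, 1001010, XXXXXZ)
  read 1, top X: go to q_2, push ε → (q_2, 001010, XXXXZ)
  read 0, top X: go to q_0, push XX → (q_0, 01010, XXXXXZ)
  read 0, top X: go to q_0, push XX → (q_0, 1010, XXXXXXZ)
  read 1, top X: go to q_2, push ε → (q_2, 010, XXXXXZ)
  read 0, top X: go to q_0, push XX → (q_0, 10, XXXXXXZ)
  read 1, top X: go to q_2, push ε → (q_2, 0, XXXXXZ)
  read 0, top X: go to q_0, push XX → (q_0, ε, XXXXXXZ)
All input consumed in state q_0 with stack XXXXXXZ.

XXXXXXZ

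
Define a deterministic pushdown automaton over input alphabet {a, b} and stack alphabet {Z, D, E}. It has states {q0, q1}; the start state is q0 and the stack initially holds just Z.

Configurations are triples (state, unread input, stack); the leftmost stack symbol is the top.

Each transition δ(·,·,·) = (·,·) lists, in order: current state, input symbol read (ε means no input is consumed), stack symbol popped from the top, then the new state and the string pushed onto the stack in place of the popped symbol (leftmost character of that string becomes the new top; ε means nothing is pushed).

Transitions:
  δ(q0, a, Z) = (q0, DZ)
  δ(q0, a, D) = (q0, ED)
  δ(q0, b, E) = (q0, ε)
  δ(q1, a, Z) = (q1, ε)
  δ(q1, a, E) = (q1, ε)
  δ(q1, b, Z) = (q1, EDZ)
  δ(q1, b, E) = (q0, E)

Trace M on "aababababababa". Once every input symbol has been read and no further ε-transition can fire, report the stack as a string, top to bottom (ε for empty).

EDZ

(q0, aababababababa, Z)
  read a, top Z: go to q0, push DZ → (q0, ababababababa, DZ)
  read a, top D: go to q0, push ED → (q0, babababababa, EDZ)
  read b, top E: go to q0, push ε → (q0, abababababa, DZ)
  read a, top D: go to q0, push ED → (q0, bababababa, EDZ)
  read b, top E: go to q0, push ε → (q0, ababababa, DZ)
  read a, top D: go to q0, push ED → (q0, babababa, EDZ)
  read b, top E: go to q0, push ε → (q0, abababa, DZ)
  read a, top D: go to q0, push ED → (q0, bababa, EDZ)
  read b, top E: go to q0, push ε → (q0, ababa, DZ)
  read a, top D: go to q0, push ED → (q0, baba, EDZ)
  read b, top E: go to q0, push ε → (q0, aba, DZ)
  read a, top D: go to q0, push ED → (q0, ba, EDZ)
  read b, top E: go to q0, push ε → (q0, a, DZ)
  read a, top D: go to q0, push ED → (q0, ε, EDZ)
All input consumed in state q0 with stack EDZ.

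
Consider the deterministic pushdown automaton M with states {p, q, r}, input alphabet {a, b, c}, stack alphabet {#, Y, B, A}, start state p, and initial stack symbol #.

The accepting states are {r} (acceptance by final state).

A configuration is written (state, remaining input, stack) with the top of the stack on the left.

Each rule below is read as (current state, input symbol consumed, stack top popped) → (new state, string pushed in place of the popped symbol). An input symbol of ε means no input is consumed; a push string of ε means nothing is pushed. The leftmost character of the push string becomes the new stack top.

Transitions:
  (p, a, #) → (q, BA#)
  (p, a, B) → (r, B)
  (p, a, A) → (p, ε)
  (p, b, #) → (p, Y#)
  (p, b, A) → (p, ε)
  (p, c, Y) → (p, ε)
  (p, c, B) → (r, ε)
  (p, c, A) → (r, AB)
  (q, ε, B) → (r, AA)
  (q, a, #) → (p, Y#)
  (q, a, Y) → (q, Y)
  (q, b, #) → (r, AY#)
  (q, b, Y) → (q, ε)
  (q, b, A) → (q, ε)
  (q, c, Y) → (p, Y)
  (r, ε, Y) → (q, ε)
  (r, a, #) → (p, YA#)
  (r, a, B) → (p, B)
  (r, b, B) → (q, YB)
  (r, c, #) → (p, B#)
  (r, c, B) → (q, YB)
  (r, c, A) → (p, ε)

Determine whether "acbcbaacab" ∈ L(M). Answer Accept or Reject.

Reject

(p, acbcbaacab, #)
  read a, top #: go to q, push BA# → (q, cbcbaacab, BA#)
  ε-move, top B: go to r, push AA → (r, cbcbaacab, AAA#)
  read c, top A: go to p, push ε → (p, bcbaacab, AA#)
  read b, top A: go to p, push ε → (p, cbaacab, A#)
  read c, top A: go to r, push AB → (r, baacab, AB#)
No transition applies at (r, baacab, AB#); input not fully consumed.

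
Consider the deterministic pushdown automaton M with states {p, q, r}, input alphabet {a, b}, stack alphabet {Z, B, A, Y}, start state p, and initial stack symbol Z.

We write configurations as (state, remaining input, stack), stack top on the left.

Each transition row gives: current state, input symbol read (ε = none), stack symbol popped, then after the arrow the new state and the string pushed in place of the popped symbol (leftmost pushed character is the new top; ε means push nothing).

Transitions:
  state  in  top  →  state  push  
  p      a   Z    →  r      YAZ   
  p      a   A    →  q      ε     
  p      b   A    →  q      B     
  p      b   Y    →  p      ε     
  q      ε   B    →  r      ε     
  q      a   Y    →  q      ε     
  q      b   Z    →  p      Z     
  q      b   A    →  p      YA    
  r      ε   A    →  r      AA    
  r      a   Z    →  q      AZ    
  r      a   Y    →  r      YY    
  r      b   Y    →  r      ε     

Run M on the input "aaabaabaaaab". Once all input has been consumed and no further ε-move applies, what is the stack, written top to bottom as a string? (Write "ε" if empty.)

(p, aaabaabaaaab, Z) ⊢ (r, aabaabaaaab, YAZ) ⊢ (r, abaabaaaab, YYAZ) ⊢ (r, baabaaaab, YYYAZ) ⊢ (r, aabaaaab, YYAZ) ⊢ (r, abaaaab, YYYAZ) ⊢ (r, baaaab, YYYYAZ) ⊢ (r, aaaab, YYYAZ) ⊢ (r, aaab, YYYYAZ) ⊢ (r, aab, YYYYYAZ) ⊢ (r, ab, YYYYYYAZ) ⊢ (r, b, YYYYYYYAZ) ⊢ (r, ε, YYYYYYAZ)
All input consumed in state r with stack YYYYYYAZ.

YYYYYYAZ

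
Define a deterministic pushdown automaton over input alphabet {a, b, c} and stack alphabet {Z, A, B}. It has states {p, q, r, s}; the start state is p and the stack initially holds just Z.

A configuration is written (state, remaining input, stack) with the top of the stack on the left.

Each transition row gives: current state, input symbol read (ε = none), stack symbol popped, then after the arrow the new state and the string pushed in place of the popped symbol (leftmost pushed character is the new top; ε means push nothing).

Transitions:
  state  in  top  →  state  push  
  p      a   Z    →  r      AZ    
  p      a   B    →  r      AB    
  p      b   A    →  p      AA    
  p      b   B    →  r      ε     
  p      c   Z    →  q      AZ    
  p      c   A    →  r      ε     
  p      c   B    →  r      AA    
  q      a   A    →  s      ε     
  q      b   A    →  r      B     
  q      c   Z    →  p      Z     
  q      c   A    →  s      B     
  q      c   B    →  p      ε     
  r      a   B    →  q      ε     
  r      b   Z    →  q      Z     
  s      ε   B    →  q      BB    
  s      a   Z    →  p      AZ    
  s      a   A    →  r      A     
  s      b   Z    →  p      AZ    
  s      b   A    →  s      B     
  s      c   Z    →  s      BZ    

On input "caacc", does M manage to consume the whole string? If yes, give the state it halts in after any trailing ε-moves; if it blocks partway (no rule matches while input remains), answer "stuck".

(p, caacc, Z) ⊢ (q, aacc, AZ) ⊢ (s, acc, Z) ⊢ (p, cc, AZ) ⊢ (r, c, Z)
No transition for (r, c, top Z); M blocks with input c remaining.

stuck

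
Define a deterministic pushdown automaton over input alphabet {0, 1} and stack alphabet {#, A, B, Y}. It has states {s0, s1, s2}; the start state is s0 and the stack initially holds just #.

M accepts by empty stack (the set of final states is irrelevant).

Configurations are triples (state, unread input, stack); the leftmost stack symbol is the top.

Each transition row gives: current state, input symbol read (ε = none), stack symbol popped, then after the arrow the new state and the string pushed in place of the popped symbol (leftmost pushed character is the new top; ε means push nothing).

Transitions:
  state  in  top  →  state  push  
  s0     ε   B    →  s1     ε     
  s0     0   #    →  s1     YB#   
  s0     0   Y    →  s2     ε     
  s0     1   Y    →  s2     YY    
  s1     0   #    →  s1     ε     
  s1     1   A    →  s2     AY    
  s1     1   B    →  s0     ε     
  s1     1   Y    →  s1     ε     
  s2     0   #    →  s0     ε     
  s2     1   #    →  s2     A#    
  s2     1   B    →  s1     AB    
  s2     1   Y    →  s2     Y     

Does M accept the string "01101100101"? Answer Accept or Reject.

Reject

(s0, 01101100101, #)
  read 0, top #: go to s1, push YB# → (s1, 1101100101, YB#)
  read 1, top Y: go to s1, push ε → (s1, 101100101, B#)
  read 1, top B: go to s0, push ε → (s0, 01100101, #)
  read 0, top #: go to s1, push YB# → (s1, 1100101, YB#)
  read 1, top Y: go to s1, push ε → (s1, 100101, B#)
  read 1, top B: go to s0, push ε → (s0, 00101, #)
  read 0, top #: go to s1, push YB# → (s1, 0101, YB#)
No transition applies at (s1, 0101, YB#); input not fully consumed.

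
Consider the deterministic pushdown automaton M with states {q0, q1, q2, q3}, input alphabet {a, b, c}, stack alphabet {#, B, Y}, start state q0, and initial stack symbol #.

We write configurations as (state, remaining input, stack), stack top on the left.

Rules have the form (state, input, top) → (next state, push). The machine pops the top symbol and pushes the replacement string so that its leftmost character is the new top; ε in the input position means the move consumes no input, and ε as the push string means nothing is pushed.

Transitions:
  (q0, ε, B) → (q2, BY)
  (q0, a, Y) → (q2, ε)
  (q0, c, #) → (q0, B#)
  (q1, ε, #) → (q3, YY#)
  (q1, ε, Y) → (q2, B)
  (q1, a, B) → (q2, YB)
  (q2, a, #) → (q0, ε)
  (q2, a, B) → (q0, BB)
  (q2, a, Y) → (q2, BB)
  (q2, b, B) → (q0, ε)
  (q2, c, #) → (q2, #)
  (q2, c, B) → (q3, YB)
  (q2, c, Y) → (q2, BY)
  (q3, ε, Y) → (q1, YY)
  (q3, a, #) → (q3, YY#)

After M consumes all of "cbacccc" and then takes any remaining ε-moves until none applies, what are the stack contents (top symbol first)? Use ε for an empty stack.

#

(q0, cbacccc, #) ⊢ (q0, bacccc, B#) ⊢ (q2, bacccc, BY#) ⊢ (q0, acccc, Y#) ⊢ (q2, cccc, #) ⊢ (q2, ccc, #) ⊢ (q2, cc, #) ⊢ (q2, c, #) ⊢ (q2, ε, #)
All input consumed in state q2 with stack #.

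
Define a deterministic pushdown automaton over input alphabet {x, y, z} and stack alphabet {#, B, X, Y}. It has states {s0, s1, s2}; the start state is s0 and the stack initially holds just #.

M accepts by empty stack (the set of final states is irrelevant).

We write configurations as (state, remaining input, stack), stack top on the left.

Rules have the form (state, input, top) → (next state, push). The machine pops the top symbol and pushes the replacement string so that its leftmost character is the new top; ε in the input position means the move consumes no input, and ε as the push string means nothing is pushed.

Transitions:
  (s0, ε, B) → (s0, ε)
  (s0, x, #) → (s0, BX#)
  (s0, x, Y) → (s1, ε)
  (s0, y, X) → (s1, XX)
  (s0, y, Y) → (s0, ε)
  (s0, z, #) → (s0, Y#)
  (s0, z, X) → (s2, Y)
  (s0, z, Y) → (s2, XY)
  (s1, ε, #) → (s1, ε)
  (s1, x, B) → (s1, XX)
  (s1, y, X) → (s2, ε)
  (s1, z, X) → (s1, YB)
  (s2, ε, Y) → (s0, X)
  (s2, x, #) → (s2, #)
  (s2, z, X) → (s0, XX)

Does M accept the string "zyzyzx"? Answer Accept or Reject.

Accept

(s0, zyzyzx, #)
  read z, top #: go to s0, push Y# → (s0, yzyzx, Y#)
  read y, top Y: go to s0, push ε → (s0, zyzx, #)
  read z, top #: go to s0, push Y# → (s0, yzx, Y#)
  read y, top Y: go to s0, push ε → (s0, zx, #)
  read z, top #: go to s0, push Y# → (s0, x, Y#)
  read x, top Y: go to s1, push ε → (s1, ε, #)
  ε-move, top #: go to s1, push ε → (s1, ε, ε)
All input consumed and the stack is empty.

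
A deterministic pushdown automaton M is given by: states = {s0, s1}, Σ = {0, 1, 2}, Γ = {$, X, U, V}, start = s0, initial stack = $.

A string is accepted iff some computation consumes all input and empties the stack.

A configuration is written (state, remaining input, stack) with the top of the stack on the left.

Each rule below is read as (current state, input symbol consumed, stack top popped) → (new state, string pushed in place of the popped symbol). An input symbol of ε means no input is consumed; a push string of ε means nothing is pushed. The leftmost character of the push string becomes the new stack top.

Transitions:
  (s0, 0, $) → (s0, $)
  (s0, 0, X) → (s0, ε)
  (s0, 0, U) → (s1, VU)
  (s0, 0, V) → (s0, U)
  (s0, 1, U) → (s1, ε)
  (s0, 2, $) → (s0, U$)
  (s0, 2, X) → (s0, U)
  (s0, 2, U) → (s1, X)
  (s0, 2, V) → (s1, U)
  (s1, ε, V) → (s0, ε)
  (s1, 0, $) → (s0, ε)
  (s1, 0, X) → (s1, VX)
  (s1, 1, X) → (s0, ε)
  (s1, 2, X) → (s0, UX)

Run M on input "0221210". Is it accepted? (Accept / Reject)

Accept

(s0, 0221210, $)
  read 0, top $: go to s0, push $ → (s0, 221210, $)
  read 2, top $: go to s0, push U$ → (s0, 21210, U$)
  read 2, top U: go to s1, push X → (s1, 1210, X$)
  read 1, top X: go to s0, push ε → (s0, 210, $)
  read 2, top $: go to s0, push U$ → (s0, 10, U$)
  read 1, top U: go to s1, push ε → (s1, 0, $)
  read 0, top $: go to s0, push ε → (s0, ε, ε)
All input consumed and the stack is empty.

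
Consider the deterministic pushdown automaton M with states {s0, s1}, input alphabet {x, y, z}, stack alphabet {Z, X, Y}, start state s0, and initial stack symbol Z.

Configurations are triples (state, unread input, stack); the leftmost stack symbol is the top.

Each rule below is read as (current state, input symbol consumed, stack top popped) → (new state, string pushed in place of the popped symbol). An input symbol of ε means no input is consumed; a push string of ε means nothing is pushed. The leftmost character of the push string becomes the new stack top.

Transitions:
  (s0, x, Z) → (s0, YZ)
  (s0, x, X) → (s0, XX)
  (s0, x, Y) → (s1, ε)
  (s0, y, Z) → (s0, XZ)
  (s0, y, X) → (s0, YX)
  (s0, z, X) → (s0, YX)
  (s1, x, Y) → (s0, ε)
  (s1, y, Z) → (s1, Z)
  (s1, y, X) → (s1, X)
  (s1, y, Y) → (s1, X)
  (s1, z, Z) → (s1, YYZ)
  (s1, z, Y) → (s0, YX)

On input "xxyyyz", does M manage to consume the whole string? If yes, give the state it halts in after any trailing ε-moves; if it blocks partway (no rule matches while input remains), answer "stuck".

s1

(s0, xxyyyz, Z)
  read x, top Z: go to s0, push YZ → (s0, xyyyz, YZ)
  read x, top Y: go to s1, push ε → (s1, yyyz, Z)
  read y, top Z: go to s1, push Z → (s1, yyz, Z)
  read y, top Z: go to s1, push Z → (s1, yz, Z)
  read y, top Z: go to s1, push Z → (s1, z, Z)
  read z, top Z: go to s1, push YYZ → (s1, ε, YYZ)
All input consumed; M is in state s1.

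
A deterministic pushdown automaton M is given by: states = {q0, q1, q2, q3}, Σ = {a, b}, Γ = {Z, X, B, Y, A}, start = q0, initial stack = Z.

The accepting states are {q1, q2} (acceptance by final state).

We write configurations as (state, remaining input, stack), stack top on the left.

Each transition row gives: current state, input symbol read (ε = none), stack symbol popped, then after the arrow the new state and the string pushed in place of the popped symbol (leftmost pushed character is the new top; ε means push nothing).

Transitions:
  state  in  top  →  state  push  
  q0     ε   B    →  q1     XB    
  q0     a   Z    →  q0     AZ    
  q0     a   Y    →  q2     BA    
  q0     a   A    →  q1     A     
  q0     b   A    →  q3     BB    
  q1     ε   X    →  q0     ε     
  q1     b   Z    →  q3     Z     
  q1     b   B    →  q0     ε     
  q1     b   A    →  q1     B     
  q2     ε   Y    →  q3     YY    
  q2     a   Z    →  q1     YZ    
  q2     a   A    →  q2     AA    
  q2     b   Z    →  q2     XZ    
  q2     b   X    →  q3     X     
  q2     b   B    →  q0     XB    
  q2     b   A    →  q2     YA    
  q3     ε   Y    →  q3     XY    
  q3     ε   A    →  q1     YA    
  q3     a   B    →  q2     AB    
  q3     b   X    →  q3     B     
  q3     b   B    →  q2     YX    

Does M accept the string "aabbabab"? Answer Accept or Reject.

Accept

(q0, aabbabab, Z)
  read a, top Z: go to q0, push AZ → (q0, abbabab, AZ)
  read a, top A: go to q1, push A → (q1, bbabab, AZ)
  read b, top A: go to q1, push B → (q1, babab, BZ)
  read b, top B: go to q0, push ε → (q0, abab, Z)
  read a, top Z: go to q0, push AZ → (q0, bab, AZ)
  read b, top A: go to q3, push BB → (q3, ab, BBZ)
  read a, top B: go to q2, push AB → (q2, b, ABBZ)
  read b, top A: go to q2, push YA → (q2, ε, YABBZ)
All input consumed; state q2 ∈ F.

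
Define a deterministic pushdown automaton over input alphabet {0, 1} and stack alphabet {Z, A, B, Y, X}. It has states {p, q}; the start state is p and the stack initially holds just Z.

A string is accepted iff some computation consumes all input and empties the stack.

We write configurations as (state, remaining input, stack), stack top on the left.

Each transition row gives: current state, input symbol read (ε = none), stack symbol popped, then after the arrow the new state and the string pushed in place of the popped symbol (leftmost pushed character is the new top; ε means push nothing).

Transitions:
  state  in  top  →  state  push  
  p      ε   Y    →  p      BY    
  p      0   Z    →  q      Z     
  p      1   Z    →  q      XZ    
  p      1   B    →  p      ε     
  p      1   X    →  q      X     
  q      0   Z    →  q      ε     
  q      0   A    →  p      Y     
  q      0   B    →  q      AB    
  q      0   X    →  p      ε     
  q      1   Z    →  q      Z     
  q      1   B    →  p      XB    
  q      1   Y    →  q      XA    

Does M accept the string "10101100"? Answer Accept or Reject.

(p, 10101100, Z)
  read 1, top Z: go to q, push XZ → (q, 0101100, XZ)
  read 0, top X: go to p, push ε → (p, 101100, Z)
  read 1, top Z: go to q, push XZ → (q, 01100, XZ)
  read 0, top X: go to p, push ε → (p, 1100, Z)
  read 1, top Z: go to q, push XZ → (q, 100, XZ)
No transition applies at (q, 100, XZ); input not fully consumed.

Reject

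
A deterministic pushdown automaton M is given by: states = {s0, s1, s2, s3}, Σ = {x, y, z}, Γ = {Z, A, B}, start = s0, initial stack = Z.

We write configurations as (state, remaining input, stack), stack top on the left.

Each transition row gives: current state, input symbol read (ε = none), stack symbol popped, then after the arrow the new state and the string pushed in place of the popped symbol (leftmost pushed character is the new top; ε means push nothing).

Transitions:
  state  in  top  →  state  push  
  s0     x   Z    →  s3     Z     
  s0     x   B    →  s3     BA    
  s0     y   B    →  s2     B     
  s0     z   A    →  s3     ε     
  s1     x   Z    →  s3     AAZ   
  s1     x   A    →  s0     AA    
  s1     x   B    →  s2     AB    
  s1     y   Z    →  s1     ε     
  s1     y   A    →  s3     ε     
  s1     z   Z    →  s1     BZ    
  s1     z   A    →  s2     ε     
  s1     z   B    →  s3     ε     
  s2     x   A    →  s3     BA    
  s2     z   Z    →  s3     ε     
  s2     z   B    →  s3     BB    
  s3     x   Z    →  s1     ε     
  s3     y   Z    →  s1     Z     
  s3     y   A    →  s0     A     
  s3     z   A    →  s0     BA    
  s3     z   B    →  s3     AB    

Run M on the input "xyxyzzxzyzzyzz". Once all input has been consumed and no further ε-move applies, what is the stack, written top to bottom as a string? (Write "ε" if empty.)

ABAAZ

(s0, xyxyzzxzyzzyzz, Z)
  read x, top Z: go to s3, push Z → (s3, yxyzzxzyzzyzz, Z)
  read y, top Z: go to s1, push Z → (s1, xyzzxzyzzyzz, Z)
  read x, top Z: go to s3, push AAZ → (s3, yzzxzyzzyzz, AAZ)
  read y, top A: go to s0, push A → (s0, zzxzyzzyzz, AAZ)
  read z, top A: go to s3, push ε → (s3, zxzyzzyzz, AZ)
  read z, top A: go to s0, push BA → (s0, xzyzzyzz, BAZ)
  read x, top B: go to s3, push BA → (s3, zyzzyzz, BAAZ)
  read z, top B: go to s3, push AB → (s3, yzzyzz, ABAAZ)
  read y, top A: go to s0, push A → (s0, zzyzz, ABAAZ)
  read z, top A: go to s3, push ε → (s3, zyzz, BAAZ)
  read z, top B: go to s3, push AB → (s3, yzz, ABAAZ)
  read y, top A: go to s0, push A → (s0, zz, ABAAZ)
  read z, top A: go to s3, push ε → (s3, z, BAAZ)
  read z, top B: go to s3, push AB → (s3, ε, ABAAZ)
All input consumed in state s3 with stack ABAAZ.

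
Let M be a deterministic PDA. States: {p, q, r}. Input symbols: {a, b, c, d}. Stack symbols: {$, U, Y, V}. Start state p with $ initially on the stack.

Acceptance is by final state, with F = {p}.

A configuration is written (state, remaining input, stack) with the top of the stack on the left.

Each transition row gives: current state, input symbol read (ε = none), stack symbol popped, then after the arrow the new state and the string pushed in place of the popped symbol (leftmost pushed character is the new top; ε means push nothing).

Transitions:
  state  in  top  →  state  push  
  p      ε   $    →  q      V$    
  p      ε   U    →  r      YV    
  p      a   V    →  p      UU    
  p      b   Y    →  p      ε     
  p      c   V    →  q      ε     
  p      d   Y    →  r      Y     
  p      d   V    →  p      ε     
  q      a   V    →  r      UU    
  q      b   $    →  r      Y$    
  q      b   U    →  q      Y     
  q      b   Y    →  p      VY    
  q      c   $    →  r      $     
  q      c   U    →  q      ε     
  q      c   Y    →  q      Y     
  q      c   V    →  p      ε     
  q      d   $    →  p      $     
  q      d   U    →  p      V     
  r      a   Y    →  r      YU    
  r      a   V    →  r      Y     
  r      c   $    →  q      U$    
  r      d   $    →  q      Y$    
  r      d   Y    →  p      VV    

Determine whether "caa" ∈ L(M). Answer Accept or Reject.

Reject

(p, caa, $) ⊢ (q, caa, V$) ⊢ (p, aa, $) ⊢ (q, aa, V$) ⊢ (r, a, UU$)
No transition applies at (r, a, UU$); input not fully consumed.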